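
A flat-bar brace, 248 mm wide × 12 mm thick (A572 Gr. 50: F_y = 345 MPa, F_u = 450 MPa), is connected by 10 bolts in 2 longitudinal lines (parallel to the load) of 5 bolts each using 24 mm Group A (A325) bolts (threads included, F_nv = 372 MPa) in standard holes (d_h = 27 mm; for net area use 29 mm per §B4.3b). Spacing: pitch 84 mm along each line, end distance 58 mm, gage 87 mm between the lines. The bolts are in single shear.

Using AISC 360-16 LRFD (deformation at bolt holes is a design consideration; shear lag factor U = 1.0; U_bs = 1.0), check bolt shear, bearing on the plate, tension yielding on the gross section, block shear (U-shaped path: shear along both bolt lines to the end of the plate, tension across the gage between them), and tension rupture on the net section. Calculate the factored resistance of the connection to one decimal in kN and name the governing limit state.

769.5 kN (net-section rupture governs)

Bolt shear: A_b = π(24)²/4 = 452.39 mm². φR_n = 0.75 × 372 × 452.39 × 10 × 1 = 1262.2 kN.
Bearing (12 mm plate, F_u = 450 MPa): end bolts L_c = 58 − 27/2 = 44.5, R_n = min(1.2×44.5×12×450, 2.4×24×12×450) = 288.36 kN/bolt; interior L_c = 84 − 27 = 57, R_n = 311.04 kN/bolt. φR_n = 0.75 × (2×288.36 + 8×311.04) = 2298.8 kN.
Tension yield (gross): A_g = 248×12 = 2976 mm². φR_n = 0.90 × 345 × 2976 = 924.0 kN.
Block shear: shear path 2×[58+4×84] = 2×394 mm, A_gv = 9456, A_nv = 2×(394 − 4.5×29)×12 = 6324 mm²; tension across gage: (87 − 1×29)×12 = 696 mm². R_n = min(0.6×450×6324, 0.6×345×9456) + 1.0×450×696 = min(1707.5, 1957.4) + 313.2 = 2020.7 kN. φR_n = 0.75 × 2020.7 = 1515.5 kN.
Tension rupture (net): A_n = (248 − 2×29)×12 = 2280 mm² (U = 1.0, A_e = A_n). φR_n = 0.75 × 450 × 2280 = 769.5 kN.
Governing: min(1262.2, 2298.8, 924.0, 1515.5, 769.5) = 769.5 kN → net-section rupture.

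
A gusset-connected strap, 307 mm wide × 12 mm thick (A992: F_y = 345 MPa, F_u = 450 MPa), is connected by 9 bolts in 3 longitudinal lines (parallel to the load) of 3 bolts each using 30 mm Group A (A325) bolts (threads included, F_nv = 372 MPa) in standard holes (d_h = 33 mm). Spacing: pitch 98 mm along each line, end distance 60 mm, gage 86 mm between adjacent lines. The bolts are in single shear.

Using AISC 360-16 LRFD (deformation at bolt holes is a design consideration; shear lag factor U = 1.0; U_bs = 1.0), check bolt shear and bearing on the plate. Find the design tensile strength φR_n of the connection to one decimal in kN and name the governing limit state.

1774.9 kN (bolt shear governs)

Bolt shear: A_b = π(30)²/4 = 706.86 mm². φR_n = 0.75 × 372 × 706.86 × 9 × 1 = 1774.9 kN.
Bearing (12 mm plate, F_u = 450 MPa): end bolts L_c = 60 − 33/2 = 43.5, R_n = min(1.2×43.5×12×450, 2.4×30×12×450) = 281.88 kN/bolt; interior L_c = 98 − 33 = 65, R_n = 388.8 kN/bolt. φR_n = 0.75 × (3×281.88 + 6×388.8) = 2383.8 kN.
Governing: min(1774.9, 2383.8) = 1774.9 kN → bolt shear.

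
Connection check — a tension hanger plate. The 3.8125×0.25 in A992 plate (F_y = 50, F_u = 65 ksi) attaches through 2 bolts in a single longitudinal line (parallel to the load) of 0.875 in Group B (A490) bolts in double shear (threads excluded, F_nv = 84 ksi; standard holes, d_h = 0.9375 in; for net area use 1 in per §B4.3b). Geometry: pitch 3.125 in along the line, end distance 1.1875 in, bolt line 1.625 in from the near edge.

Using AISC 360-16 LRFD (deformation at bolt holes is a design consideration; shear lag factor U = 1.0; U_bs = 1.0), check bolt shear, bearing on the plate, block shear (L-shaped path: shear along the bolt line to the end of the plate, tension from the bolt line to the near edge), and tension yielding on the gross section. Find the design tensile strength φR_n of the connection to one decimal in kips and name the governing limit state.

34.3 kips (block shear governs)

Bolt shear: A_b = π(0.875)²/4 = 0.60132 in². φR_n = 0.75 × 84 × 0.60132 × 2 × 2 = 151.5 kips.
Bearing (0.25 in plate, F_u = 65 ksi): end bolts L_c = 1.1875 − 0.9375/2 = 0.71875, R_n = min(1.2×0.71875×0.25×65, 2.4×0.875×0.25×65) = 14.016 kips/bolt; interior L_c = 3.125 − 0.9375 = 2.1875, R_n = 34.125 kips/bolt. φR_n = 0.75 × (1×14.016 + 1×34.125) = 36.1 kips.
Block shear: shear path 1×[1.1875+1×3.125] = 1×4.3125 in, A_gv = 1.0781, A_nv = 1×(4.3125 − 1.5×1)×0.25 = 0.70313 in²; tension to near edge: (1.625 − 0.5×1)×0.25 = 0.28125 in². R_n = min(0.6×65×0.70313, 0.6×50×1.0781) + 1.0×65×0.28125 = min(27.422, 32.343) + 18.281 = 45.703 kips. φR_n = 0.75 × 45.703 = 34.3 kips.
Tension yield (gross): A_g = 3.8125×0.25 = 0.95313 in². φR_n = 0.90 × 50 × 0.95313 = 42.9 kips.
Governing: min(151.5, 36.1, 34.3, 42.9) = 34.3 kips → block shear.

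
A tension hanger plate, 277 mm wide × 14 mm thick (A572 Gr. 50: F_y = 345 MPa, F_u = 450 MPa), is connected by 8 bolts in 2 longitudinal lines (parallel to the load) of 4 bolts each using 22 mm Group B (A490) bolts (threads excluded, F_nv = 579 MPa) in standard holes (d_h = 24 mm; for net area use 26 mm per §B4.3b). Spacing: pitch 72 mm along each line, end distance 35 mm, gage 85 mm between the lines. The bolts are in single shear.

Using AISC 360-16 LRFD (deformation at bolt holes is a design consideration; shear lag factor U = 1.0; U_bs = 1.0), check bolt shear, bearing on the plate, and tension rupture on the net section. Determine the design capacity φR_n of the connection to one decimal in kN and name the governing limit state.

1063.1 kN (net-section rupture governs)

Bolt shear: A_b = π(22)²/4 = 380.13 mm². φR_n = 0.75 × 579 × 380.13 × 8 × 1 = 1320.6 kN.
Bearing (14 mm plate, F_u = 450 MPa): end bolts L_c = 35 − 24/2 = 23, R_n = min(1.2×23×14×450, 2.4×22×14×450) = 173.88 kN/bolt; interior L_c = 72 − 24 = 48, R_n = 332.64 kN/bolt. φR_n = 0.75 × (2×173.88 + 6×332.64) = 1757.7 kN.
Tension rupture (net): A_n = (277 − 2×26)×14 = 3150 mm² (U = 1.0, A_e = A_n). φR_n = 0.75 × 450 × 3150 = 1063.1 kN.
Governing: min(1320.6, 1757.7, 1063.1) = 1063.1 kN → net-section rupture.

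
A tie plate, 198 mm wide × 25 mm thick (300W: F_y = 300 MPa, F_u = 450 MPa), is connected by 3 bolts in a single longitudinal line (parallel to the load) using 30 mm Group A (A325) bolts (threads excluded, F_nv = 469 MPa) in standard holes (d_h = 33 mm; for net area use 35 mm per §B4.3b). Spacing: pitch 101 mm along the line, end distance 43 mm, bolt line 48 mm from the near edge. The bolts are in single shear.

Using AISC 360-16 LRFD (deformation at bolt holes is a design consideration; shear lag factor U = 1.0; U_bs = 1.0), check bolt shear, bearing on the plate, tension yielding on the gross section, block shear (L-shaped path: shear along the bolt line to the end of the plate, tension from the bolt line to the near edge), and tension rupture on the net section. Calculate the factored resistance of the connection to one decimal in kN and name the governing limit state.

745.9 kN (bolt shear governs)

Bolt shear: A_b = π(30)²/4 = 706.86 mm². φR_n = 0.75 × 469 × 706.86 × 3 × 1 = 745.9 kN.
Bearing (25 mm plate, F_u = 450 MPa): end bolts L_c = 43 − 33/2 = 26.5, R_n = min(1.2×26.5×25×450, 2.4×30×25×450) = 357.75 kN/bolt; interior L_c = 101 − 33 = 68, R_n = 810 kN/bolt. φR_n = 0.75 × (1×357.75 + 2×810) = 1483.3 kN.
Tension yield (gross): A_g = 198×25 = 4950 mm². φR_n = 0.90 × 300 × 4950 = 1336.5 kN.
Block shear: shear path 1×[43+2×101] = 1×245 mm, A_gv = 6125, A_nv = 1×(245 − 2.5×35)×25 = 3937.5 mm²; tension to near edge: (48 − 0.5×35)×25 = 762.5 mm². R_n = min(0.6×450×3937.5, 0.6×300×6125) + 1.0×450×762.5 = min(1063.1, 1102.5) + 343.13 = 1406.2 kN. φR_n = 0.75 × 1406.2 = 1054.7 kN.
Tension rupture (net): A_n = (198 − 1×35)×25 = 4075 mm² (U = 1.0, A_e = A_n). φR_n = 0.75 × 450 × 4075 = 1375.3 kN.
Governing: min(745.9, 1483.3, 1336.5, 1054.7, 1375.3) = 745.9 kN → bolt shear.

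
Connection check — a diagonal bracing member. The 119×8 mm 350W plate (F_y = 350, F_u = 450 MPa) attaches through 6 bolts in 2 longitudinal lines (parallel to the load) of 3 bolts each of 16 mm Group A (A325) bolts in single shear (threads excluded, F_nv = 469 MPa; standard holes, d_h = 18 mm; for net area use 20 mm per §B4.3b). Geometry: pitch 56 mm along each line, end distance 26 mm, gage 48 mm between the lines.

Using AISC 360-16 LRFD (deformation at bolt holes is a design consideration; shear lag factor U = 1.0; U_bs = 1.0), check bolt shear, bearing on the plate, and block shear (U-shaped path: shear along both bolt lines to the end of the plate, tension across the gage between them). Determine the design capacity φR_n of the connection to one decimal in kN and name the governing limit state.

360.7 kN (block shear governs)

Bolt shear: A_b = π(16)²/4 = 201.06 mm². φR_n = 0.75 × 469 × 201.06 × 6 × 1 = 424.3 kN.
Bearing (8 mm plate, F_u = 450 MPa): end bolts L_c = 26 − 18/2 = 17, R_n = min(1.2×17×8×450, 2.4×16×8×450) = 73.44 kN/bolt; interior L_c = 56 − 18 = 38, R_n = 138.24 kN/bolt. φR_n = 0.75 × (2×73.44 + 4×138.24) = 524.9 kN.
Block shear: shear path 2×[26+2×56] = 2×138 mm, A_gv = 2208, A_nv = 2×(138 − 2.5×20)×8 = 1408 mm²; tension across gage: (48 − 1×20)×8 = 224 mm². R_n = min(0.6×450×1408, 0.6×350×2208) + 1.0×450×224 = min(380.16, 463.68) + 100.8 = 480.96 kN. φR_n = 0.75 × 480.96 = 360.7 kN.
Governing: min(424.3, 524.9, 360.7) = 360.7 kN → block shear.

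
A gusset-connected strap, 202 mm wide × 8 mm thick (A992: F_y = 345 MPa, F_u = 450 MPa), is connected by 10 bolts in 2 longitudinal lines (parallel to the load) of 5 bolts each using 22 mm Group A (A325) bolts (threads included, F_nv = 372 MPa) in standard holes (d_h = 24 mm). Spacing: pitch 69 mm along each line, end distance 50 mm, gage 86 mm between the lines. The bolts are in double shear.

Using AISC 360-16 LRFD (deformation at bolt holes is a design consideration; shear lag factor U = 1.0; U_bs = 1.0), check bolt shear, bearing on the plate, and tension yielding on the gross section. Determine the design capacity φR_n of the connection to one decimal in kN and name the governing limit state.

501.8 kN (gross-section yield governs)

Bolt shear: A_b = π(22)²/4 = 380.13 mm². φR_n = 0.75 × 372 × 380.13 × 10 × 2 = 2121.1 kN.
Bearing (8 mm plate, F_u = 450 MPa): end bolts L_c = 50 − 24/2 = 38, R_n = min(1.2×38×8×450, 2.4×22×8×450) = 164.16 kN/bolt; interior L_c = 69 − 24 = 45, R_n = 190.08 kN/bolt. φR_n = 0.75 × (2×164.16 + 8×190.08) = 1386.7 kN.
Tension yield (gross): A_g = 202×8 = 1616 mm². φR_n = 0.90 × 345 × 1616 = 501.8 kN.
Governing: min(2121.1, 1386.7, 501.8) = 501.8 kN → gross-section yield.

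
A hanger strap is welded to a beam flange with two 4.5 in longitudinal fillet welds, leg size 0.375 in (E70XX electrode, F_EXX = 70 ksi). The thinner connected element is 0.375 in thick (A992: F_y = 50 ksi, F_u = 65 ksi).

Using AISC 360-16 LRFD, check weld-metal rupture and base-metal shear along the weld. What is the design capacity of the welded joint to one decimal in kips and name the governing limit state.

75.2 kips (weld metal governs)

Weld metal: throat = 0.707×0.375 = 0.26513 in, L = 2×4.5 = 9 in. φR_n = 0.75 × 0.6 × 70 × 0.26513 × 9 = 75.2 kips.
Base metal shear (0.375 in plate): yield φR_n = 1.0×0.6×50×0.375×9 = 101.3 kips; rupture φR_n = 0.75×0.6×65×0.375×9 = 98.7 kips; take 98.7 kips (rupture).
Governing: min(75.2, 98.7) = 75.2 kips → weld metal.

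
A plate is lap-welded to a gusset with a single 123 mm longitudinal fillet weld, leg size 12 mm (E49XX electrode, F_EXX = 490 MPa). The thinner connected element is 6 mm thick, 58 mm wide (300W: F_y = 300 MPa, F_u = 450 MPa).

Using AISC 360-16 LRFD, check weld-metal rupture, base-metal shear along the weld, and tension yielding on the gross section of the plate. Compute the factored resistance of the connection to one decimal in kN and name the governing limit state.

Weld metal: throat = 0.707×12 = 8.484 mm, L = 123 mm. φR_n = 0.75 × 0.6 × 490 × 8.484 × 123 = 230.1 kN.
Base metal shear (6 mm plate): yield φR_n = 1.0×0.6×300×6×123 = 132.8 kN; rupture φR_n = 0.75×0.6×450×6×123 = 149.4 kN; take 132.8 kN (yield).
Tension yield (gross): A_g = 58×6 = 348 mm². φR_n = 0.90 × 300 × 348 = 94.0 kN.
Governing: min(230.1, 132.8, 94.0) = 94.0 kN → gross-section yield.

94.0 kN (gross-section yield governs)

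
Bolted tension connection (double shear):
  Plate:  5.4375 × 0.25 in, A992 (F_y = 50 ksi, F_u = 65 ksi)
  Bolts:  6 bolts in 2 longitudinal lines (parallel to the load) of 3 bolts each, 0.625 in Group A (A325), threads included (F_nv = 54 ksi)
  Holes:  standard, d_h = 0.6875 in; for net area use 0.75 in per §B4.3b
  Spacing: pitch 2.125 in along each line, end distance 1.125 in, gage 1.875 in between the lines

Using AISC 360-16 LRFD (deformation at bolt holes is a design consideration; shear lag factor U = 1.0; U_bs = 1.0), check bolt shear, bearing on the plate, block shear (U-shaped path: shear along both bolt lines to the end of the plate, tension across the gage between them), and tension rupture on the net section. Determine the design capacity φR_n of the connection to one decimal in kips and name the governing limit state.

Bolt shear: A_b = π(0.625)²/4 = 0.3068 in². φR_n = 0.75 × 54 × 0.3068 × 6 × 2 = 149.1 kips.
Bearing (0.25 in plate, F_u = 65 ksi): end bolts L_c = 1.125 − 0.6875/2 = 0.78125, R_n = min(1.2×0.78125×0.25×65, 2.4×0.625×0.25×65) = 15.234 kips/bolt; interior L_c = 2.125 − 0.6875 = 1.4375, R_n = 24.375 kips/bolt. φR_n = 0.75 × (2×15.234 + 4×24.375) = 96.0 kips.
Block shear: shear path 2×[1.125+2×2.125] = 2×5.375 in, A_gv = 2.6875, A_nv = 2×(5.375 − 2.5×0.75)×0.25 = 1.75 in²; tension across gage: (1.875 − 1×0.75)×0.25 = 0.28125 in². R_n = min(0.6×65×1.75, 0.6×50×2.6875) + 1.0×65×0.28125 = min(68.25, 80.625) + 18.281 = 86.531 kips. φR_n = 0.75 × 86.531 = 64.9 kips.
Tension rupture (net): A_n = (5.4375 − 2×0.75)×0.25 = 0.98438 in² (U = 1.0, A_e = A_n). φR_n = 0.75 × 65 × 0.98438 = 48.0 kips.
Governing: min(149.1, 96.0, 64.9, 48.0) = 48.0 kips → net-section rupture.

48.0 kips (net-section rupture governs)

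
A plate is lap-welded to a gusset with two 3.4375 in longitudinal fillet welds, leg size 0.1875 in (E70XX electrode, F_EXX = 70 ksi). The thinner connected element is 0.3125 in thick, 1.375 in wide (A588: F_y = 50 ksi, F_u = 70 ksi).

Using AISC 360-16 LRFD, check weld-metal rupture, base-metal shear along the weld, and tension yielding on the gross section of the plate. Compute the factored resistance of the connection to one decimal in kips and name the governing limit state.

Weld metal: throat = 0.707×0.1875 = 0.13256 in, L = 2×3.4375 = 6.875 in. φR_n = 0.75 × 0.6 × 70 × 0.13256 × 6.875 = 28.7 kips.
Base metal shear (0.3125 in plate): yield φR_n = 1.0×0.6×50×0.3125×6.875 = 64.5 kips; rupture φR_n = 0.75×0.6×70×0.3125×6.875 = 67.7 kips; take 64.5 kips (yield).
Tension yield (gross): A_g = 1.375×0.3125 = 0.42969 in². φR_n = 0.90 × 50 × 0.42969 = 19.3 kips.
Governing: min(28.7, 64.5, 19.3) = 19.3 kips → gross-section yield.

19.3 kips (gross-section yield governs)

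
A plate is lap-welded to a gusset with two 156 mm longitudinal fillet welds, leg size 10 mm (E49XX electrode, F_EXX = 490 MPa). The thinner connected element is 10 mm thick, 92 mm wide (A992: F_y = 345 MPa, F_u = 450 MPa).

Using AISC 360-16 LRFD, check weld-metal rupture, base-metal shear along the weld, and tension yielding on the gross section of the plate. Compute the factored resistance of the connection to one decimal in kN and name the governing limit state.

Weld metal: throat = 0.707×10 = 7.07 mm, L = 2×156 = 312 mm. φR_n = 0.75 × 0.6 × 490 × 7.07 × 312 = 486.4 kN.
Base metal shear (10 mm plate): yield φR_n = 1.0×0.6×345×10×312 = 645.8 kN; rupture φR_n = 0.75×0.6×450×10×312 = 631.8 kN; take 631.8 kN (rupture).
Tension yield (gross): A_g = 92×10 = 920 mm². φR_n = 0.90 × 345 × 920 = 285.7 kN.
Governing: min(486.4, 631.8, 285.7) = 285.7 kN → gross-section yield.

285.7 kN (gross-section yield governs)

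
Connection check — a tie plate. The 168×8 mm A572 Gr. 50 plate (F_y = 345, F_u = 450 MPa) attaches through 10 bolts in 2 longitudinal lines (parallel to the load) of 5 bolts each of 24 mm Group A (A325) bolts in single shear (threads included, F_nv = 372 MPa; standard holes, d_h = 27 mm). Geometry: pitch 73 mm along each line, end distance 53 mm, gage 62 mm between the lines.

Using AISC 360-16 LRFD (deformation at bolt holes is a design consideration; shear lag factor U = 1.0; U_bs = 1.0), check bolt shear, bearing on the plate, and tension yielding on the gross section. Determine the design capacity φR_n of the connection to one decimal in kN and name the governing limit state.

Bolt shear: A_b = π(24)²/4 = 452.39 mm². φR_n = 0.75 × 372 × 452.39 × 10 × 1 = 1262.2 kN.
Bearing (8 mm plate, F_u = 450 MPa): end bolts L_c = 53 − 27/2 = 39.5, R_n = min(1.2×39.5×8×450, 2.4×24×8×450) = 170.64 kN/bolt; interior L_c = 73 − 27 = 46, R_n = 198.72 kN/bolt. φR_n = 0.75 × (2×170.64 + 8×198.72) = 1448.3 kN.
Tension yield (gross): A_g = 168×8 = 1344 mm². φR_n = 0.90 × 345 × 1344 = 417.3 kN.
Governing: min(1262.2, 1448.3, 417.3) = 417.3 kN → gross-section yield.

417.3 kN (gross-section yield governs)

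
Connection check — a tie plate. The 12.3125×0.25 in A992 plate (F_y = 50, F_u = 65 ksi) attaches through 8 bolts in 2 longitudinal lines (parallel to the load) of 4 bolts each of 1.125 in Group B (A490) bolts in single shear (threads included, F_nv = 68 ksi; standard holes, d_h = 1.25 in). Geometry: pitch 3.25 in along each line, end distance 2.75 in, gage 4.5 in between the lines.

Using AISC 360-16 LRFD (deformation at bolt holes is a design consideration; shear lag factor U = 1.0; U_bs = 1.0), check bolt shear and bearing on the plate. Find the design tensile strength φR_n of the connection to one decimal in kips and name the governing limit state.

237.7 kips (bearing governs)

Bolt shear: A_b = π(1.125)²/4 = 0.99402 in². φR_n = 0.75 × 68 × 0.99402 × 8 × 1 = 405.6 kips.
Bearing (0.25 in plate, F_u = 65 ksi): end bolts L_c = 2.75 − 1.25/2 = 2.125, R_n = min(1.2×2.125×0.25×65, 2.4×1.125×0.25×65) = 41.438 kips/bolt; interior L_c = 3.25 − 1.25 = 2, R_n = 39 kips/bolt. φR_n = 0.75 × (2×41.438 + 6×39) = 237.7 kips.
Governing: min(405.6, 237.7) = 237.7 kips → bearing.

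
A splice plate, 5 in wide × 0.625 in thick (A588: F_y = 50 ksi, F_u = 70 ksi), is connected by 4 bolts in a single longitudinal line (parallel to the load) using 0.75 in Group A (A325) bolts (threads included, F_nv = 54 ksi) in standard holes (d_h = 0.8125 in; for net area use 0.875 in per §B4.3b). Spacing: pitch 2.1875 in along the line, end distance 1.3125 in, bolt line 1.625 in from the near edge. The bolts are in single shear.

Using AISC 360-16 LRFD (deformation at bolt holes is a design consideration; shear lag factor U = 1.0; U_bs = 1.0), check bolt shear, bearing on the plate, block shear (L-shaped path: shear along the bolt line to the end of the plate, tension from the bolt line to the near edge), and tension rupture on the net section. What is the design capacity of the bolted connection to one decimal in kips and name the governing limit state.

Bolt shear: A_b = π(0.75)²/4 = 0.44179 in². φR_n = 0.75 × 54 × 0.44179 × 4 × 1 = 71.6 kips.
Bearing (0.625 in plate, F_u = 70 ksi): end bolts L_c = 1.3125 − 0.8125/2 = 0.90625, R_n = min(1.2×0.90625×0.625×70, 2.4×0.75×0.625×70) = 47.578 kips/bolt; interior L_c = 2.1875 − 0.8125 = 1.375, R_n = 72.188 kips/bolt. φR_n = 0.75 × (1×47.578 + 3×72.188) = 198.1 kips.
Block shear: shear path 1×[1.3125+3×2.1875] = 1×7.875 in, A_gv = 4.9219, A_nv = 1×(7.875 − 3.5×0.875)×0.625 = 3.0078 in²; tension to near edge: (1.625 − 0.5×0.875)×0.625 = 0.74219 in². R_n = min(0.6×70×3.0078, 0.6×50×4.9219) + 1.0×70×0.74219 = min(126.33, 147.66) + 51.953 = 178.28 kips. φR_n = 0.75 × 178.28 = 133.7 kips.
Tension rupture (net): A_n = (5 − 1×0.875)×0.625 = 2.5781 in² (U = 1.0, A_e = A_n). φR_n = 0.75 × 70 × 2.5781 = 135.4 kips.
Governing: min(71.6, 198.1, 133.7, 135.4) = 71.6 kips → bolt shear.

71.6 kips (bolt shear governs)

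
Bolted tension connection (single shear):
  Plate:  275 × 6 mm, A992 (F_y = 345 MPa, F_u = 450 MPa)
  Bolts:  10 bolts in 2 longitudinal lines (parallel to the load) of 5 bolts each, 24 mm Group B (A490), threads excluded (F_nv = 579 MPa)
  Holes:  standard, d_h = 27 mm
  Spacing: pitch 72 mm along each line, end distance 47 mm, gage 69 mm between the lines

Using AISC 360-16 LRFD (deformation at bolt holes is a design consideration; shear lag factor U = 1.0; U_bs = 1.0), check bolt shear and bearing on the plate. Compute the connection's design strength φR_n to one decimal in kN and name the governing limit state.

1037.6 kN (bearing governs)

Bolt shear: A_b = π(24)²/4 = 452.39 mm². φR_n = 0.75 × 579 × 452.39 × 10 × 1 = 1964.5 kN.
Bearing (6 mm plate, F_u = 450 MPa): end bolts L_c = 47 − 27/2 = 33.5, R_n = min(1.2×33.5×6×450, 2.4×24×6×450) = 108.54 kN/bolt; interior L_c = 72 − 27 = 45, R_n = 145.8 kN/bolt. φR_n = 0.75 × (2×108.54 + 8×145.8) = 1037.6 kN.
Governing: min(1964.5, 1037.6) = 1037.6 kN → bearing.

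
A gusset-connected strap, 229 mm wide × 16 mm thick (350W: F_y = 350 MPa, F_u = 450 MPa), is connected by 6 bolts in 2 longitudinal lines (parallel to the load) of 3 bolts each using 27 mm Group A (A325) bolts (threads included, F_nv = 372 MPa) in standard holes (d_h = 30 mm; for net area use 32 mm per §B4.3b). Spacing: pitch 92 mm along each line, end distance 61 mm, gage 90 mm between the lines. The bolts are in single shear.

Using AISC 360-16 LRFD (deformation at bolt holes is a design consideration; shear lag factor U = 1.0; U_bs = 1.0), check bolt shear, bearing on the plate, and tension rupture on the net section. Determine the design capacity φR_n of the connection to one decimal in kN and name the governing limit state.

Bolt shear: A_b = π(27)²/4 = 572.56 mm². φR_n = 0.75 × 372 × 572.56 × 6 × 1 = 958.5 kN.
Bearing (16 mm plate, F_u = 450 MPa): end bolts L_c = 61 − 30/2 = 46, R_n = min(1.2×46×16×450, 2.4×27×16×450) = 397.44 kN/bolt; interior L_c = 92 − 30 = 62, R_n = 466.56 kN/bolt. φR_n = 0.75 × (2×397.44 + 4×466.56) = 1995.8 kN.
Tension rupture (net): A_n = (229 − 2×32)×16 = 2640 mm² (U = 1.0, A_e = A_n). φR_n = 0.75 × 450 × 2640 = 891.0 kN.
Governing: min(958.5, 1995.8, 891.0) = 891.0 kN → net-section rupture.

891.0 kN (net-section rupture governs)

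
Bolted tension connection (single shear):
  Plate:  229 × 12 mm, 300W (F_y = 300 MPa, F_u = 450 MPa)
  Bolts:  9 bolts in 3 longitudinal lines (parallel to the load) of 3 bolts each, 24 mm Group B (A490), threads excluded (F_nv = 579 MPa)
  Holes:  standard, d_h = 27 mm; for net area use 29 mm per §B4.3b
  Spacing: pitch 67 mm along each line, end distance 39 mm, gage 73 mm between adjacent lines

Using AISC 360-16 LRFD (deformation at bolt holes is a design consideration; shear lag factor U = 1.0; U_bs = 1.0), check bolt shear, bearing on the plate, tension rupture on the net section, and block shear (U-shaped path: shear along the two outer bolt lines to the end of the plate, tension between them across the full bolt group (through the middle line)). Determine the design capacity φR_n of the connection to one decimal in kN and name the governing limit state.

575.1 kN (net-section rupture governs)

Bolt shear: A_b = π(24)²/4 = 452.39 mm². φR_n = 0.75 × 579 × 452.39 × 9 × 1 = 1768.1 kN.
Bearing (12 mm plate, F_u = 450 MPa): end bolts L_c = 39 − 27/2 = 25.5, R_n = min(1.2×25.5×12×450, 2.4×24×12×450) = 165.24 kN/bolt; interior L_c = 67 − 27 = 40, R_n = 259.2 kN/bolt. φR_n = 0.75 × (3×165.24 + 6×259.2) = 1538.2 kN.
Tension rupture (net): A_n = (229 − 3×29)×12 = 1704 mm² (U = 1.0, A_e = A_n). φR_n = 0.75 × 450 × 1704 = 575.1 kN.
Block shear: shear path 2×[39+2×67] = 2×173 mm, A_gv = 4152, A_nv = 2×(173 − 2.5×29)×12 = 2412 mm²; tension across gage: (146 − 2×29)×12 = 1056 mm². R_n = min(0.6×450×2412, 0.6×300×4152) + 1.0×450×1056 = min(651.24, 747.36) + 475.2 = 1126.4 kN. φR_n = 0.75 × 1126.4 = 844.8 kN.
Governing: min(1768.1, 1538.2, 575.1, 844.8) = 575.1 kN → net-section rupture.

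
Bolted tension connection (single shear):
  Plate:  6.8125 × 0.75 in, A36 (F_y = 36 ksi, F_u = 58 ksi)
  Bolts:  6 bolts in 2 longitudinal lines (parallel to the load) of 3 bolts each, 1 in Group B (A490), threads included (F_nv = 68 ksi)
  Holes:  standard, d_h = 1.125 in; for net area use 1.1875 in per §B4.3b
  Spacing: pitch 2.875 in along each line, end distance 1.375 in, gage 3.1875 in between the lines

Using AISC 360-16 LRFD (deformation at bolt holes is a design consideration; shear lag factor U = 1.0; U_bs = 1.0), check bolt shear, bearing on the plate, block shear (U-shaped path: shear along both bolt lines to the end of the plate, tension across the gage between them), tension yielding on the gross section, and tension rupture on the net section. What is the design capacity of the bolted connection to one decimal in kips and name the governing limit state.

Bolt shear: A_b = π(1)²/4 = 0.7854 in². φR_n = 0.75 × 68 × 0.7854 × 6 × 1 = 240.3 kips.
Bearing (0.75 in plate, F_u = 58 ksi): end bolts L_c = 1.375 − 1.125/2 = 0.8125, R_n = min(1.2×0.8125×0.75×58, 2.4×1×0.75×58) = 42.413 kips/bolt; interior L_c = 2.875 − 1.125 = 1.75, R_n = 91.35 kips/bolt. φR_n = 0.75 × (2×42.413 + 4×91.35) = 337.7 kips.
Block shear: shear path 2×[1.375+2×2.875] = 2×7.125 in, A_gv = 10.688, A_nv = 2×(7.125 − 2.5×1.1875)×0.75 = 6.2344 in²; tension across gage: (3.1875 − 1×1.1875)×0.75 = 1.5 in². R_n = min(0.6×58×6.2344, 0.6×36×10.688) + 1.0×58×1.5 = min(216.96, 230.86) + 87 = 303.96 kips. φR_n = 0.75 × 303.96 = 228.0 kips.
Tension yield (gross): A_g = 6.8125×0.75 = 5.1094 in². φR_n = 0.90 × 36 × 5.1094 = 165.5 kips.
Tension rupture (net): A_n = (6.8125 − 2×1.1875)×0.75 = 3.3281 in² (U = 1.0, A_e = A_n). φR_n = 0.75 × 58 × 3.3281 = 144.8 kips.
Governing: min(240.3, 337.7, 228.0, 165.5, 144.8) = 144.8 kips → net-section rupture.

144.8 kips (net-section rupture governs)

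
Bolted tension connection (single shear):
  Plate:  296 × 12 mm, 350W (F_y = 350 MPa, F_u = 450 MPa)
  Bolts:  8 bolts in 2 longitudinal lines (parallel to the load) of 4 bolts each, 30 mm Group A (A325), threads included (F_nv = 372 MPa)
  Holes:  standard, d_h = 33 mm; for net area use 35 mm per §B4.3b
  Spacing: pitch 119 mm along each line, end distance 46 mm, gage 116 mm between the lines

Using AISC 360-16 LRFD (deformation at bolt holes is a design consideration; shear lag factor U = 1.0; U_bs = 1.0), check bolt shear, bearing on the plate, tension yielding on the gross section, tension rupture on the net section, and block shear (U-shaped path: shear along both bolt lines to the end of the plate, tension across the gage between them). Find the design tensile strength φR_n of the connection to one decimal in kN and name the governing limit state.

Bolt shear: A_b = π(30)²/4 = 706.86 mm². φR_n = 0.75 × 372 × 706.86 × 8 × 1 = 1577.7 kN.
Bearing (12 mm plate, F_u = 450 MPa): end bolts L_c = 46 − 33/2 = 29.5, R_n = min(1.2×29.5×12×450, 2.4×30×12×450) = 191.16 kN/bolt; interior L_c = 119 − 33 = 86, R_n = 388.8 kN/bolt. φR_n = 0.75 × (2×191.16 + 6×388.8) = 2036.3 kN.
Tension yield (gross): A_g = 296×12 = 3552 mm². φR_n = 0.90 × 350 × 3552 = 1118.9 kN.
Tension rupture (net): A_n = (296 − 2×35)×12 = 2712 mm² (U = 1.0, A_e = A_n). φR_n = 0.75 × 450 × 2712 = 915.3 kN.
Block shear: shear path 2×[46+3×119] = 2×403 mm, A_gv = 9672, A_nv = 2×(403 − 3.5×35)×12 = 6732 mm²; tension across gage: (116 − 1×35)×12 = 972 mm². R_n = min(0.6×450×6732, 0.6×350×9672) + 1.0×450×972 = min(1817.6, 2031.1) + 437.4 = 2255 kN. φR_n = 0.75 × 2255 = 1691.3 kN.
Governing: min(1577.7, 2036.3, 1118.9, 915.3, 1691.3) = 915.3 kN → net-section rupture.

915.3 kN (net-section rupture governs)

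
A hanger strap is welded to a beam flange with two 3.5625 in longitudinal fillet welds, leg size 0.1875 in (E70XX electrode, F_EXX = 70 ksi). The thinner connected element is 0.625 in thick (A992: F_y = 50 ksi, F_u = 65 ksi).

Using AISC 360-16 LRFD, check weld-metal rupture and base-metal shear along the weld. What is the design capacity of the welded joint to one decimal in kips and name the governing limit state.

29.8 kips (weld metal governs)

Weld metal: throat = 0.707×0.1875 = 0.13256 in, L = 2×3.5625 = 7.125 in. φR_n = 0.75 × 0.6 × 70 × 0.13256 × 7.125 = 29.8 kips.
Base metal shear (0.625 in plate): yield φR_n = 1.0×0.6×50×0.625×7.125 = 133.6 kips; rupture φR_n = 0.75×0.6×65×0.625×7.125 = 130.3 kips; take 130.3 kips (rupture).
Governing: min(29.8, 130.3) = 29.8 kips → weld metal.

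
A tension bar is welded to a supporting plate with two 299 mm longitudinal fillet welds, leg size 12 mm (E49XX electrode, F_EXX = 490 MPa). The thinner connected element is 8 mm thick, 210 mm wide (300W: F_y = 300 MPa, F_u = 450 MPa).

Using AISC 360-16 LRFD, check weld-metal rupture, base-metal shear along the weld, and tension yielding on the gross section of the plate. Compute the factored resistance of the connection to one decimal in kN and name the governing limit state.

453.6 kN (gross-section yield governs)

Weld metal: throat = 0.707×12 = 8.484 mm, L = 2×299 = 598 mm. φR_n = 0.75 × 0.6 × 490 × 8.484 × 598 = 1118.7 kN.
Base metal shear (8 mm plate): yield φR_n = 1.0×0.6×300×8×598 = 861.1 kN; rupture φR_n = 0.75×0.6×450×8×598 = 968.8 kN; take 861.1 kN (yield).
Tension yield (gross): A_g = 210×8 = 1680 mm². φR_n = 0.90 × 300 × 1680 = 453.6 kN.
Governing: min(1118.7, 861.1, 453.6) = 453.6 kN → gross-section yield.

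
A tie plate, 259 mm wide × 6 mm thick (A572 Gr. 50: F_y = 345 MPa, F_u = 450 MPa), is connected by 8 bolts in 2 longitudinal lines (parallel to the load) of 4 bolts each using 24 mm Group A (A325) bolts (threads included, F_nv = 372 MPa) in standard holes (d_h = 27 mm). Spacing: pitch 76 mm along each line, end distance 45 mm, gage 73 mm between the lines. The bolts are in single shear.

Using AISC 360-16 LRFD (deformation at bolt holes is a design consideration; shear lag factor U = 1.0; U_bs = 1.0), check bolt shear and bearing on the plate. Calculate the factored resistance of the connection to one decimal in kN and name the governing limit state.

Bolt shear: A_b = π(24)²/4 = 452.39 mm². φR_n = 0.75 × 372 × 452.39 × 8 × 1 = 1009.7 kN.
Bearing (6 mm plate, F_u = 450 MPa): end bolts L_c = 45 − 27/2 = 31.5, R_n = min(1.2×31.5×6×450, 2.4×24×6×450) = 102.06 kN/bolt; interior L_c = 76 − 27 = 49, R_n = 155.52 kN/bolt. φR_n = 0.75 × (2×102.06 + 6×155.52) = 852.9 kN.
Governing: min(1009.7, 852.9) = 852.9 kN → bearing.

852.9 kN (bearing governs)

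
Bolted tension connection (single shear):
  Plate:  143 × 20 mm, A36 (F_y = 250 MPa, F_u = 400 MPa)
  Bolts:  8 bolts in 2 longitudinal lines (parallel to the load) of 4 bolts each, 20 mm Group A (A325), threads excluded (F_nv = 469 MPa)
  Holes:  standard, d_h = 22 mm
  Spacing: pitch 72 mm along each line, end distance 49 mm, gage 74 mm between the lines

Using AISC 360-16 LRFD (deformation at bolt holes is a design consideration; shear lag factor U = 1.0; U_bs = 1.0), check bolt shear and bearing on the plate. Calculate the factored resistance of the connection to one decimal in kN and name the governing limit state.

884.0 kN (bolt shear governs)

Bolt shear: A_b = π(20)²/4 = 314.16 mm². φR_n = 0.75 × 469 × 314.16 × 8 × 1 = 884.0 kN.
Bearing (20 mm plate, F_u = 400 MPa): end bolts L_c = 49 − 22/2 = 38, R_n = min(1.2×38×20×400, 2.4×20×20×400) = 364.8 kN/bolt; interior L_c = 72 − 22 = 50, R_n = 384 kN/bolt. φR_n = 0.75 × (2×364.8 + 6×384) = 2275.2 kN.
Governing: min(884.0, 2275.2) = 884.0 kN → bolt shear.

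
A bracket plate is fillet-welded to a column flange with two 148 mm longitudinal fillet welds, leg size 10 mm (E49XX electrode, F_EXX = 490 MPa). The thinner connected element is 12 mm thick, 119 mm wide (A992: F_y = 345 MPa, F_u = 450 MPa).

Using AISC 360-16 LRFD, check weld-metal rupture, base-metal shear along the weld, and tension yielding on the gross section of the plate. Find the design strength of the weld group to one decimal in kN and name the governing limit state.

Weld metal: throat = 0.707×10 = 7.07 mm, L = 2×148 = 296 mm. φR_n = 0.75 × 0.6 × 490 × 7.07 × 296 = 461.4 kN.
Base metal shear (12 mm plate): yield φR_n = 1.0×0.6×345×12×296 = 735.3 kN; rupture φR_n = 0.75×0.6×450×12×296 = 719.3 kN; take 719.3 kN (rupture).
Tension yield (gross): A_g = 119×12 = 1428 mm². φR_n = 0.90 × 345 × 1428 = 443.4 kN.
Governing: min(461.4, 719.3, 443.4) = 443.4 kN → gross-section yield.

443.4 kN (gross-section yield governs)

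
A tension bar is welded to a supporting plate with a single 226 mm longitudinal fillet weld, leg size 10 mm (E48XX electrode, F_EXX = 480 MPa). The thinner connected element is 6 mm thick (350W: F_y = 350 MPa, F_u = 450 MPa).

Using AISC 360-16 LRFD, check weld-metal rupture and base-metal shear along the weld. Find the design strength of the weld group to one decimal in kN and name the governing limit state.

Weld metal: throat = 0.707×10 = 7.07 mm, L = 226 mm. φR_n = 0.75 × 0.6 × 480 × 7.07 × 226 = 345.1 kN.
Base metal shear (6 mm plate): yield φR_n = 1.0×0.6×350×6×226 = 284.8 kN; rupture φR_n = 0.75×0.6×450×6×226 = 274.6 kN; take 274.6 kN (rupture).
Governing: min(345.1, 274.6) = 274.6 kN → base-metal shear.

274.6 kN (base-metal shear governs)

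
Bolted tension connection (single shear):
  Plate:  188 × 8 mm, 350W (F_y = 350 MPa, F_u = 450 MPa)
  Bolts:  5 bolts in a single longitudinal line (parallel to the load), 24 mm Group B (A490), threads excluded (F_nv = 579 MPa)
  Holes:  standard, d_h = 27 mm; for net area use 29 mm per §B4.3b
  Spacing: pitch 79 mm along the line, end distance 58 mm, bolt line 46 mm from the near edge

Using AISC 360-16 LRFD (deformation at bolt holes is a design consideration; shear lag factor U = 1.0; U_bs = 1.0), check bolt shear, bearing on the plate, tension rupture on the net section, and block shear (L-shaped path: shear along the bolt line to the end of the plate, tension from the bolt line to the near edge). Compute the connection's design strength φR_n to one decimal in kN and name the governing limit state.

429.3 kN (net-section rupture governs)

Bolt shear: A_b = π(24)²/4 = 452.39 mm². φR_n = 0.75 × 579 × 452.39 × 5 × 1 = 982.3 kN.
Bearing (8 mm plate, F_u = 450 MPa): end bolts L_c = 58 − 27/2 = 44.5, R_n = min(1.2×44.5×8×450, 2.4×24×8×450) = 192.24 kN/bolt; interior L_c = 79 − 27 = 52, R_n = 207.36 kN/bolt. φR_n = 0.75 × (1×192.24 + 4×207.36) = 766.3 kN.
Tension rupture (net): A_n = (188 − 1×29)×8 = 1272 mm² (U = 1.0, A_e = A_n). φR_n = 0.75 × 450 × 1272 = 429.3 kN.
Block shear: shear path 1×[58+4×79] = 1×374 mm, A_gv = 2992, A_nv = 1×(374 − 4.5×29)×8 = 1948 mm²; tension to near edge: (46 − 0.5×29)×8 = 252 mm². R_n = min(0.6×450×1948, 0.6×350×2992) + 1.0×450×252 = min(525.96, 628.32) + 113.4 = 639.36 kN. φR_n = 0.75 × 639.36 = 479.5 kN.
Governing: min(982.3, 766.3, 429.3, 479.5) = 429.3 kN → net-section rupture.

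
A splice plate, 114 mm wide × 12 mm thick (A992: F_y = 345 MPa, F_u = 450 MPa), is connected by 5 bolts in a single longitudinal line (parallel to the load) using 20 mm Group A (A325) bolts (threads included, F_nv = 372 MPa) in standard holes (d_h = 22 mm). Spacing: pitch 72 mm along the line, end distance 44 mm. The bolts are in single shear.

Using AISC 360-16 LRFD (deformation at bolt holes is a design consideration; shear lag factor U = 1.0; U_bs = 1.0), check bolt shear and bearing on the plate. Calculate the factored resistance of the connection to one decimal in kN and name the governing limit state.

438.3 kN (bolt shear governs)

Bolt shear: A_b = π(20)²/4 = 314.16 mm². φR_n = 0.75 × 372 × 314.16 × 5 × 1 = 438.3 kN.
Bearing (12 mm plate, F_u = 450 MPa): end bolts L_c = 44 − 22/2 = 33, R_n = min(1.2×33×12×450, 2.4×20×12×450) = 213.84 kN/bolt; interior L_c = 72 − 22 = 50, R_n = 259.2 kN/bolt. φR_n = 0.75 × (1×213.84 + 4×259.2) = 938.0 kN.
Governing: min(438.3, 938.0) = 438.3 kN → bolt shear.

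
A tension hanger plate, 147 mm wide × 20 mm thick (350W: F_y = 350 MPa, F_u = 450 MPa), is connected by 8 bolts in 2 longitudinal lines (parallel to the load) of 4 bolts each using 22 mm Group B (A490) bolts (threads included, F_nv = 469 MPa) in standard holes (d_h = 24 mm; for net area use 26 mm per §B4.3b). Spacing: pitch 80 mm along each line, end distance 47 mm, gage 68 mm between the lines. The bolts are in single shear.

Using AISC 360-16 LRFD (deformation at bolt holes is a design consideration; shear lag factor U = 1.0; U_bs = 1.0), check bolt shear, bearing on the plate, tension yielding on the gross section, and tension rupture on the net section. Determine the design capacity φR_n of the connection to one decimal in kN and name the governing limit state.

641.3 kN (net-section rupture governs)

Bolt shear: A_b = π(22)²/4 = 380.13 mm². φR_n = 0.75 × 469 × 380.13 × 8 × 1 = 1069.7 kN.
Bearing (20 mm plate, F_u = 450 MPa): end bolts L_c = 47 − 24/2 = 35, R_n = min(1.2×35×20×450, 2.4×22×20×450) = 378 kN/bolt; interior L_c = 80 − 24 = 56, R_n = 475.2 kN/bolt. φR_n = 0.75 × (2×378 + 6×475.2) = 2705.4 kN.
Tension yield (gross): A_g = 147×20 = 2940 mm². φR_n = 0.90 × 350 × 2940 = 926.1 kN.
Tension rupture (net): A_n = (147 − 2×26)×20 = 1900 mm² (U = 1.0, A_e = A_n). φR_n = 0.75 × 450 × 1900 = 641.3 kN.
Governing: min(1069.7, 2705.4, 926.1, 641.3) = 641.3 kN → net-section rupture.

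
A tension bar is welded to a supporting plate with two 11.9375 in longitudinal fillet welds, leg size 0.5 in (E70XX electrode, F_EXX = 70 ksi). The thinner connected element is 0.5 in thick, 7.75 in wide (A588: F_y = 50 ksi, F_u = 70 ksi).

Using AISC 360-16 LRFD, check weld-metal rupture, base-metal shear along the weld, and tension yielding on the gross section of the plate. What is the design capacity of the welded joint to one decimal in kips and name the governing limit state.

174.4 kips (gross-section yield governs)

Weld metal: throat = 0.707×0.5 = 0.3535 in, L = 2×11.9375 = 23.875 in. φR_n = 0.75 × 0.6 × 70 × 0.3535 × 23.875 = 265.9 kips.
Base metal shear (0.5 in plate): yield φR_n = 1.0×0.6×50×0.5×23.875 = 358.1 kips; rupture φR_n = 0.75×0.6×70×0.5×23.875 = 376.0 kips; take 358.1 kips (yield).
Tension yield (gross): A_g = 7.75×0.5 = 3.875 in². φR_n = 0.90 × 50 × 3.875 = 174.4 kips.
Governing: min(265.9, 358.1, 174.4) = 174.4 kips → gross-section yield.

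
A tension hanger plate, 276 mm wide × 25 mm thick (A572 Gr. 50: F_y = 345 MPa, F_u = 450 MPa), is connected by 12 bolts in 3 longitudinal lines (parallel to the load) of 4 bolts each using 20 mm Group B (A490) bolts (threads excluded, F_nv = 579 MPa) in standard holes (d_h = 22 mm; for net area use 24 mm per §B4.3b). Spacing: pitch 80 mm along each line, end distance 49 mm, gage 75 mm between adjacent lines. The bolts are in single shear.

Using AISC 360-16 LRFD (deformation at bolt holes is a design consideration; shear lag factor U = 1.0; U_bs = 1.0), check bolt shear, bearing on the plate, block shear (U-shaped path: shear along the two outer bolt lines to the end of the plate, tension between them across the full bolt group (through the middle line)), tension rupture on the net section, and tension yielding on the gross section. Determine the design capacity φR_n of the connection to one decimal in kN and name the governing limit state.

1637.1 kN (bolt shear governs)

Bolt shear: A_b = π(20)²/4 = 314.16 mm². φR_n = 0.75 × 579 × 314.16 × 12 × 1 = 1637.1 kN.
Bearing (25 mm plate, F_u = 450 MPa): end bolts L_c = 49 − 22/2 = 38, R_n = min(1.2×38×25×450, 2.4×20×25×450) = 513 kN/bolt; interior L_c = 80 − 22 = 58, R_n = 540 kN/bolt. φR_n = 0.75 × (3×513 + 9×540) = 4799.3 kN.
Block shear: shear path 2×[49+3×80] = 2×289 mm, A_gv = 14450, A_nv = 2×(289 − 3.5×24)×25 = 10250 mm²; tension across gage: (150 − 2×24)×25 = 2550 mm². R_n = min(0.6×450×10250, 0.6×345×14450) + 1.0×450×2550 = min(2767.5, 2991.2) + 1147.5 = 3915 kN. φR_n = 0.75 × 3915 = 2936.3 kN.
Tension rupture (net): A_n = (276 − 3×24)×25 = 5100 mm² (U = 1.0, A_e = A_n). φR_n = 0.75 × 450 × 5100 = 1721.3 kN.
Tension yield (gross): A_g = 276×25 = 6900 mm². φR_n = 0.90 × 345 × 6900 = 2142.5 kN.
Governing: min(1637.1, 4799.3, 2936.3, 1721.3, 2142.5) = 1637.1 kN → bolt shear.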